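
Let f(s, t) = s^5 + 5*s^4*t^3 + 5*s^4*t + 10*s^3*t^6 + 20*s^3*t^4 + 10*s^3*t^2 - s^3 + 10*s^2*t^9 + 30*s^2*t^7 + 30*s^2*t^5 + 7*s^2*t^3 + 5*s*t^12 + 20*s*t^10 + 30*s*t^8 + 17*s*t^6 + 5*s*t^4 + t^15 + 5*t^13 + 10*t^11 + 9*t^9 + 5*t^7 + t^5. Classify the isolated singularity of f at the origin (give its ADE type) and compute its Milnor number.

The Hessian of f at 0 has rank 0. Corank 2; j^3 = -s^3 is a perfect cube, so E-series; the 5-jet and mu = 8 give E_8.

Type E_8, Milnor number mu = 8.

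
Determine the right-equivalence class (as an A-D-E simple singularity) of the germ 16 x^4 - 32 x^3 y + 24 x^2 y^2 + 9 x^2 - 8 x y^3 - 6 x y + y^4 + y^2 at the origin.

A_{3}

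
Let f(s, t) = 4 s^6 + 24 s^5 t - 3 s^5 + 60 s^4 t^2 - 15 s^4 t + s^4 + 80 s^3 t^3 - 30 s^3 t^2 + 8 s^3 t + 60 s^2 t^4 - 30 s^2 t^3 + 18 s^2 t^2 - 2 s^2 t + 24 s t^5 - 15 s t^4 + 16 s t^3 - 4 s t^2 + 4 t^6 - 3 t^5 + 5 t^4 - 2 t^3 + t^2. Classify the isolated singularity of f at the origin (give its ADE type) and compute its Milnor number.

The Hessian of f at 0 is [[0, 0], [0, 2]] with rank 1, so corank 1. A Groebner basis of the Jacobian ideal J(f) in C{s,t} is {s^2 - t, t^2}; counting standard monomials gives mu = 4. Corank 1: A-series; mu = 4 gives A_4.

Type A_{4}, Milnor number mu = 4.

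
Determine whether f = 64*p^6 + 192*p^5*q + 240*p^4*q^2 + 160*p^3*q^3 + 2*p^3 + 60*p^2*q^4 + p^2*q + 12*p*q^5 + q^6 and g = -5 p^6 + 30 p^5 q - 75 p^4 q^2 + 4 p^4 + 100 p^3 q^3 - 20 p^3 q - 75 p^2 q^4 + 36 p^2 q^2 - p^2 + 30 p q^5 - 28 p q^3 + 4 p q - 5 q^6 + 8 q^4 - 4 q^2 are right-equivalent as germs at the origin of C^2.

The Hessian of f at 0 has rank 0. Corank 2; j^3 = p^2*(2*p + q) has shape L^2 M (L != M), so D-series; mu = 7 gives D_7. The Hessian of g at 0 has rank 1. Corank 1: A-series; mu = 5 gives A_5. f is D_7 but g is A_5, hence not right-equivalent.

No.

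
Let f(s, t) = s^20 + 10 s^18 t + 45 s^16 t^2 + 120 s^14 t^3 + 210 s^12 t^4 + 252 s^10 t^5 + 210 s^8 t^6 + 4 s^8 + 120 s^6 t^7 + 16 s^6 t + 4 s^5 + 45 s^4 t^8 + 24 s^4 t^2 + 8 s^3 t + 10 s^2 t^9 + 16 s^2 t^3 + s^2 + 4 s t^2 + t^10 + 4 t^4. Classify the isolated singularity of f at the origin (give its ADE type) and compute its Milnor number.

Type A_9, Milnor number mu = 9.

The Hessian of f at 0 is [[2, 0], [0, 0]] with rank 1, so corank 1. A Groebner basis of the Jacobian ideal J(f) in C{s,t} is {s^2*t^2 + s*t/4 + t^3/2, 5*s^2*t/2 + s*t^3 + s/2 + t^2, s^2/4 + s*t^2 + t^4, s^3 - s*t/2 - t^3}; counting standard monomials gives mu = 9. Corank 1: A-series; mu = 9 gives A_9.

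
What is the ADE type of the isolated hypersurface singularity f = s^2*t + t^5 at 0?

The Hessian of f at 0 has rank 0. Corank 2; j^3 = s^2*t has shape L^2 M (L != M), so D-series; mu = 6 gives D_6.

D6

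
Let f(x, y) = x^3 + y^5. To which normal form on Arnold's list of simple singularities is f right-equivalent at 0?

E_{8}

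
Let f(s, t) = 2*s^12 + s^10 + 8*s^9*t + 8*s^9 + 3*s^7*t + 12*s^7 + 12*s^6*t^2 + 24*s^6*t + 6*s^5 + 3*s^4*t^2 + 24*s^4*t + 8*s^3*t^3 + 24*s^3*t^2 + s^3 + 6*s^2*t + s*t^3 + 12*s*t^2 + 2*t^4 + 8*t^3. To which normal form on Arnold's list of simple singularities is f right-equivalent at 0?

The Hessian of f at 0 has rank 0. Corank 2; j^3 = (s + 2*t)^3 is a perfect cube, so E-series; the 4-jet and mu = 7 give E_7.

E_7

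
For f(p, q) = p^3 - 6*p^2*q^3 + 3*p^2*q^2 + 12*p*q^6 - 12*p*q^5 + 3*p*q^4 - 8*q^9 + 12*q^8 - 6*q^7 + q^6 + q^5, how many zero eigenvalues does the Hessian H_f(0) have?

2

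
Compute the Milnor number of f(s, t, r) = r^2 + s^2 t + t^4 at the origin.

The Hessian of f at 0 has rank 1. Corank 2; j^3 = s^2*t has shape L^2 M (L != M), so D-series; mu = 5 gives D_5.

5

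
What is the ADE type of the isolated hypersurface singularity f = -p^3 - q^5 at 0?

E_{8}

The Hessian of f at 0 is [[0, 0], [0, 0]] with rank 0, so corank 2. A Groebner basis of the Jacobian ideal J(f) in C{p,q} is {q^4, p^2}; counting standard monomials gives mu = 8. Corank 2; j^3 = -p^3 is a perfect cube, so E-series; the 5-jet and mu = 8 give E_8.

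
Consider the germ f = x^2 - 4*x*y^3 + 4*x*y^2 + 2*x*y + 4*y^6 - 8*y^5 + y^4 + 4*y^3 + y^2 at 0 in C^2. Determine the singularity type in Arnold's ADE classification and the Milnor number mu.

Type A3, Milnor number mu = 3.

The Hessian of f at 0 has rank 1. Corank 1: A-series; mu = 3 gives A_3.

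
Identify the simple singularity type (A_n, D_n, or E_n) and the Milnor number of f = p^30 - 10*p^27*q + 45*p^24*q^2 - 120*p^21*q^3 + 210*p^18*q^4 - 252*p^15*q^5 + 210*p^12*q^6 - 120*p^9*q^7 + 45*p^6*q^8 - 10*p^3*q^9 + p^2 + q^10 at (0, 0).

Type A_{9}, Milnor number mu = 9.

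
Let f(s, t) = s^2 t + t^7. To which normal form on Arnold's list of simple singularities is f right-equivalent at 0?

D_8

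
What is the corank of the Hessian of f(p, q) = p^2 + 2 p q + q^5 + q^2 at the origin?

1

Hessian at 0 has rank 1.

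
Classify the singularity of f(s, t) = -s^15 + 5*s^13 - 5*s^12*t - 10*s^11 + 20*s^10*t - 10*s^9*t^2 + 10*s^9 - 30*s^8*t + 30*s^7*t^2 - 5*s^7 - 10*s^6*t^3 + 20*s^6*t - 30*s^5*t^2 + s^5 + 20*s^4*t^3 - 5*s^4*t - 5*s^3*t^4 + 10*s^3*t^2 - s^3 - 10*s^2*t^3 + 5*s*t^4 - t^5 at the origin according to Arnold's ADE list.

E_8

The Hessian of f at 0 has rank 0. Corank 2; j^3 = -s^3 is a perfect cube, so E-series; the 5-jet and mu = 8 give E_8.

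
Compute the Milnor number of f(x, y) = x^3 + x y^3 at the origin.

7

The Hessian of f at 0 has rank 0. Corank 2; j^3 = x^3 is a perfect cube, so E-series; the 4-jet and mu = 7 give E_7.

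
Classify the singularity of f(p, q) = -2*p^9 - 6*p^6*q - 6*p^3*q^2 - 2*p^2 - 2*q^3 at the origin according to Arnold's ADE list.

A2

The Hessian of f at 0 has rank 1. Corank 1: A-series; mu = 2 gives A_2.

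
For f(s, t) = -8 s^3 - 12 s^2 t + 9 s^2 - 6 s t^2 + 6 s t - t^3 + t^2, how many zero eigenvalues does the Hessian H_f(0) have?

1

Hessian at 0 has rank 1.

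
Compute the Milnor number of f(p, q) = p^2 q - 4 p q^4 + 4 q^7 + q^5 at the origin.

The Hessian of f at 0 has rank 0. Corank 2; j^3 = p^2*q has shape L^2 M (L != M), so D-series; mu = 6 gives D_6.

6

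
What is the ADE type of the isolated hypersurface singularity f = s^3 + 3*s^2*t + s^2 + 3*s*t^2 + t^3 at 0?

The Hessian of f at 0 has rank 1. Corank 1: A-series; mu = 2 gives A_2.

A_{2}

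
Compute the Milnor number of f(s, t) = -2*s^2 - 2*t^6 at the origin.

5

The Hessian of f at 0 is [[-4, 0], [0, 0]] with rank 1, so corank 1. A Groebner basis of the Jacobian ideal J(f) in C{s,t} is {t^5, s}; counting standard monomials gives mu = 5. Corank 1: A-series; mu = 5 gives A_5.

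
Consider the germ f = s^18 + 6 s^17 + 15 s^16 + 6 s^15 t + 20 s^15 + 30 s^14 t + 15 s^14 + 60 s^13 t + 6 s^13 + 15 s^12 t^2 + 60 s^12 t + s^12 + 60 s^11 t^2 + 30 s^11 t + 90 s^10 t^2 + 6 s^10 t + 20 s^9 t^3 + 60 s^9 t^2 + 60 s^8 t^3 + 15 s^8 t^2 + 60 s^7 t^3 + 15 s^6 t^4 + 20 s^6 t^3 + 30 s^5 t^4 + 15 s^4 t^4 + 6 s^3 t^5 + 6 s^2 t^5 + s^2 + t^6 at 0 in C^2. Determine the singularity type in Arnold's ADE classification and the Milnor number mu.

The Hessian of f at 0 has rank 1. Corank 1: A-series; mu = 5 gives A_5.

Type A_{5}, Milnor number mu = 5.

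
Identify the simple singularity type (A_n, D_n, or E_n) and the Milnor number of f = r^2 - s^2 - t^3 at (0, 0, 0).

Type A_2, Milnor number mu = 2.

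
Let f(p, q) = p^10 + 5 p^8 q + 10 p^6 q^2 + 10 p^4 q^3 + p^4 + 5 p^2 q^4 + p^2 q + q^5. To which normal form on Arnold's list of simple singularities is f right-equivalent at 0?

The Hessian of f at 0 is [[0, 0], [0, 0]] with rank 0, so corank 2. A Groebner basis of the Jacobian ideal J(f) in C{p,q} is {p^2/5 + q^4, p^3, p*q}; counting standard monomials gives mu = 6. Corank 2; j^3 = p^2*q has shape L^2 M (L != M), so D-series; mu = 6 gives D_6.

D_{6}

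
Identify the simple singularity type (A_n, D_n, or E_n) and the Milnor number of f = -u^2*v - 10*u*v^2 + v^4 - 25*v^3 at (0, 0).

The Hessian of f at 0 has rank 0. Corank 2; j^3 = -v*(u + 5*v)^2 has shape L^2 M (L != M), so D-series; mu = 5 gives D_5.

Type D5, Milnor number mu = 5.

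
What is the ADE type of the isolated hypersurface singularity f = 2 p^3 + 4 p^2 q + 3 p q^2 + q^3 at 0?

The Hessian of f at 0 has rank 0. Corank 2; j^3 = (p + q)*(2*p^2 + 2*p*q + q^2) splits into three distinct lines over C (the quadratic factor has nonzero discriminant), so D_4.

D_{4}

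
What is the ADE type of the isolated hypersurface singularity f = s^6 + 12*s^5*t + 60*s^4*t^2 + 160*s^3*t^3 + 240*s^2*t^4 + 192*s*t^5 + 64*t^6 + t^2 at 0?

A_{5}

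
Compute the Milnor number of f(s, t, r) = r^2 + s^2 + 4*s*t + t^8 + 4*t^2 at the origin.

The Hessian of f at 0 is [[2, 4, 0], [4, 8, 0], [0, 0, 2]] with rank 2, so corank 1. A Groebner basis of the Jacobian ideal J(f) in C{s,t,r} is {t^7, s + 2*t, r}; counting standard monomials gives mu = 7. Corank 1: A-series; mu = 7 gives A_7.

7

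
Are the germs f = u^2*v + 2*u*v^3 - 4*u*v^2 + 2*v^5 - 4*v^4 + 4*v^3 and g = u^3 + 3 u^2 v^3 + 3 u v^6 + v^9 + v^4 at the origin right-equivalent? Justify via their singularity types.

No.

The Hessian of f at 0 has rank 0. Corank 2; j^3 = v*(u - 2*v)^2 has shape L^2 M (L != M), so D-series; mu = 6 gives D_6. The Hessian of g at 0 has rank 0. Corank 2; j^3 = u^3 is a perfect cube, so E-series; the 4-jet and mu = 6 give E_6. f is D_6 but g is E_6, hence not right-equivalent.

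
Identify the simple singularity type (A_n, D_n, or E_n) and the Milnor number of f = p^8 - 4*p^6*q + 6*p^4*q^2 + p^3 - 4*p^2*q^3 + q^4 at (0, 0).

Type E6, Milnor number mu = 6.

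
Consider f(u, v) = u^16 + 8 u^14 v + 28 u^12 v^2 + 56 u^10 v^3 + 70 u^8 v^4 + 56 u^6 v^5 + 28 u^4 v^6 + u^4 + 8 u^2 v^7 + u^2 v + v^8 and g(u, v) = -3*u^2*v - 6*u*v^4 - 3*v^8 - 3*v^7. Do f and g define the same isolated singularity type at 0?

Yes.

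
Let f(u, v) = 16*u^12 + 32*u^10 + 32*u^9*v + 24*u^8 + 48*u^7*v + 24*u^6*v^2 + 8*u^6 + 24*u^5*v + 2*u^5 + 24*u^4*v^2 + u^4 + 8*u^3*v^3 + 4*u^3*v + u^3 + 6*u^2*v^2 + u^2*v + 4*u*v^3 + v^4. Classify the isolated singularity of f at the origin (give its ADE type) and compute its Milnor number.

Type D_{5}, Milnor number mu = 5.

The Hessian of f at 0 has rank 0. Corank 2; j^3 = u^2*(u + v) has shape L^2 M (L != M), so D-series; mu = 5 gives D_5.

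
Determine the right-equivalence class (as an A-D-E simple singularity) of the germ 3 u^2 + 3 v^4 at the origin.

A3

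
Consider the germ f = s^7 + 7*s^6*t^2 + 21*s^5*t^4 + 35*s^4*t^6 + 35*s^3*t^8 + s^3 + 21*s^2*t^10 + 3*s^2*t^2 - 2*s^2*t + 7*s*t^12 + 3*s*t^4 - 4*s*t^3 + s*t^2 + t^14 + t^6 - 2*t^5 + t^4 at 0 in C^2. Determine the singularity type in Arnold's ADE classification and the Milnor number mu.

Type D_{8}, Milnor number mu = 8.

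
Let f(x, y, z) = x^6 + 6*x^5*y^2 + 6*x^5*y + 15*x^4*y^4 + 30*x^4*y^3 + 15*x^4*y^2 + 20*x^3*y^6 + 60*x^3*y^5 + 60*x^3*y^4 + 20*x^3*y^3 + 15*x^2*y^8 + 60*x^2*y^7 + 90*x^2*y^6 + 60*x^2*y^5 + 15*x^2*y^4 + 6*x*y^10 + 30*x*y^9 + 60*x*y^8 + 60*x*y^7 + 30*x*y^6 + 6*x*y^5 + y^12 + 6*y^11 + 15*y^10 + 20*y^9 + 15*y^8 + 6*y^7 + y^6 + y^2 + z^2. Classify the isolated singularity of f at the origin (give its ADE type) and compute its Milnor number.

Type A5, Milnor number mu = 5.

The Hessian of f at 0 has rank 2. Corank 1: A-series; mu = 5 gives A_5.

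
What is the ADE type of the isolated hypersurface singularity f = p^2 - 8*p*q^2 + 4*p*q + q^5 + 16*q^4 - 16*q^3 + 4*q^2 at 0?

A_4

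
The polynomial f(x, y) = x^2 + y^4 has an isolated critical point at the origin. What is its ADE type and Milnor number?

Type A_{3}, Milnor number mu = 3.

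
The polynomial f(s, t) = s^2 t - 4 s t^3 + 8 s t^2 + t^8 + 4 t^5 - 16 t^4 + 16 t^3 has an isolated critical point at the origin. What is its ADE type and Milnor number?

Type D9, Milnor number mu = 9.

The Hessian of f at 0 is [[0, 0], [0, 0]] with rank 0, so corank 2. A Groebner basis of the Jacobian ideal J(f) in C{s,t} is {s^4 - 48*s^3 - 448*s^2*t - 16*s^2 - 1376*s*t^2 - 832*s*t - 3072*t^2, s^3*t + 6*s^3 + 48*s^2*t + s^2 + 126*s*t^2 + 68*s*t + 256*t^2, -s^3/2 + s^2*t^2 - 2*s^2*t, -s*t/2 + t^3 - 2*t^2}; counting standard monomials gives mu = 9. Corank 2; j^3 = t*(s + 4*t)^2 has shape L^2 M (L != M), so D-series; mu = 9 gives D_9.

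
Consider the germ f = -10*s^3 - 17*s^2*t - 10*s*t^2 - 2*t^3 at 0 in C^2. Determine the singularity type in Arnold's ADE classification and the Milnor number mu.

Type D_{4}, Milnor number mu = 4.

The Hessian of f at 0 has rank 0. Corank 2; j^3 = -(2*s + t)*(5*s^2 + 6*s*t + 2*t^2) splits into three distinct lines over C (the quadratic factor has nonzero discriminant), so D_4.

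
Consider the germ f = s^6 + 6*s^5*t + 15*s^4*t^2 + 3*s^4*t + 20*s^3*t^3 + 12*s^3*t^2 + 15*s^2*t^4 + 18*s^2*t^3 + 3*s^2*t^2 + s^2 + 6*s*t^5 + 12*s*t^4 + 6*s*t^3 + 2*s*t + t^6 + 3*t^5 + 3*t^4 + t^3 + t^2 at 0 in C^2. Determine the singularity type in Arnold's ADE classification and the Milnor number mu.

The Hessian of f at 0 is [[2, 2], [2, 2]] with rank 1, so corank 1. A Groebner basis of the Jacobian ideal J(f) in C{s,t} is {t^2, s + t}; counting standard monomials gives mu = 2. Corank 1: A-series; mu = 2 gives A_2.

Type A_{2}, Milnor number mu = 2.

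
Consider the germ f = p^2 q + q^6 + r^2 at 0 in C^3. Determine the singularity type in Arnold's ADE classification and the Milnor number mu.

Type D_7, Milnor number mu = 7.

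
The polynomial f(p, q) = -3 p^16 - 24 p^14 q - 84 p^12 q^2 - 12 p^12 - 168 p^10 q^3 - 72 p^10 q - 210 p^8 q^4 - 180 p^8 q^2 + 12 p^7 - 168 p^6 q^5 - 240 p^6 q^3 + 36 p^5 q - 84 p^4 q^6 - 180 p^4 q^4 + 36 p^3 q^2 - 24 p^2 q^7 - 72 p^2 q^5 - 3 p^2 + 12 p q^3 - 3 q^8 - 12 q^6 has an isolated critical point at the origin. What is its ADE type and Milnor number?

Type A_7, Milnor number mu = 7.

The Hessian of f at 0 has rank 1. Corank 1: A-series; mu = 7 gives A_7.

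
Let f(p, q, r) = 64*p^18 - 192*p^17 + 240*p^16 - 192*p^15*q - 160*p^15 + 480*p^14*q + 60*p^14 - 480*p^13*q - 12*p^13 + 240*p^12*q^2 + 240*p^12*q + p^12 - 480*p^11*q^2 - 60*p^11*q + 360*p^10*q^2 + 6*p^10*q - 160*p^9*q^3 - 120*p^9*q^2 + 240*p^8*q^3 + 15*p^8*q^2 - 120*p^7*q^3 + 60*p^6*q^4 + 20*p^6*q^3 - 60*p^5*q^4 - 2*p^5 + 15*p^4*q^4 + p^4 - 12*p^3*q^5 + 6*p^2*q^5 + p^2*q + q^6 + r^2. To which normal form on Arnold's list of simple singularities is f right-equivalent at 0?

D_7

The Hessian of f at 0 is [[0, 0, 0], [0, 0, 0], [0, 0, 2]] with rank 1, so corank 2. A Groebner basis of the Jacobian ideal J(f) in C{p,q,r} is {p^2/6 + q^5, p^3, p*q, r}; counting standard monomials gives mu = 7. Corank 2; j^3 = p^2*q has shape L^2 M (L != M), so D-series; mu = 7 gives D_7.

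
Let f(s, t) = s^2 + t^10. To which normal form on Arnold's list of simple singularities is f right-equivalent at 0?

A_{9}

The Hessian of f at 0 is [[2, 0], [0, 0]] with rank 1, so corank 1. A Groebner basis of the Jacobian ideal J(f) in C{s,t} is {t^9, s}; counting standard monomials gives mu = 9. Corank 1: A-series; mu = 9 gives A_9.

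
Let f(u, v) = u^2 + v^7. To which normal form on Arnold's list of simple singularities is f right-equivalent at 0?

The Hessian of f at 0 has rank 1. Corank 1: A-series; mu = 6 gives A_6.

A_{6}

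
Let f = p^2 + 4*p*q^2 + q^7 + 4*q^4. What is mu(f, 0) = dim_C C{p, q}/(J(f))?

6

The Hessian of f at 0 is [[2, 0], [0, 0]] with rank 1, so corank 1. A Groebner basis of the Jacobian ideal J(f) in C{p,q} is {p^3, p/2 + q^2}; counting standard monomials gives mu = 6. Corank 1: A-series; mu = 6 gives A_6.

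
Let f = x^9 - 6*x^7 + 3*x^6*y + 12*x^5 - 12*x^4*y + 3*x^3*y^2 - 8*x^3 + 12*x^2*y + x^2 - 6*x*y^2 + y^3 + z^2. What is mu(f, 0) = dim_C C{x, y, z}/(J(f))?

The Hessian of f at 0 has rank 2. Corank 1: A-series; mu = 2 gives A_2.

2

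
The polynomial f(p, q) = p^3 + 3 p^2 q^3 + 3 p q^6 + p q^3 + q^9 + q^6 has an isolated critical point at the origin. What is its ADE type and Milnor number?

Type E_7, Milnor number mu = 7.

The Hessian of f at 0 has rank 0. Corank 2; j^3 = p^3 is a perfect cube, so E-series; the 4-jet and mu = 7 give E_7.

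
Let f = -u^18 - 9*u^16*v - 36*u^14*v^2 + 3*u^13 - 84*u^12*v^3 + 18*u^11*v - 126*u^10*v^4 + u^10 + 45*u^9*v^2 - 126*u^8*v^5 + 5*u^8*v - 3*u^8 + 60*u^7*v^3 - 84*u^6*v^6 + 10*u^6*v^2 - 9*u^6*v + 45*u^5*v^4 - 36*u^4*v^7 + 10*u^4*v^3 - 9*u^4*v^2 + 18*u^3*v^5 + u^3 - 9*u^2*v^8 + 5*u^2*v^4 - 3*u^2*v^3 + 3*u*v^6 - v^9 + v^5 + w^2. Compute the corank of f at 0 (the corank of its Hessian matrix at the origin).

2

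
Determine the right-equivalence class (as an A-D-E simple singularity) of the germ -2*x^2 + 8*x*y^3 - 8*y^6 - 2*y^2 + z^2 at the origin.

A_{1}

The Hessian of f at 0 has rank 3. Corank 0: nondegenerate Morse point, so A_1.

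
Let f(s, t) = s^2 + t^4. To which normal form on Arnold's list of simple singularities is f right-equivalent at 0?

A_3

The Hessian of f at 0 has rank 1. Corank 1: A-series; mu = 3 gives A_3.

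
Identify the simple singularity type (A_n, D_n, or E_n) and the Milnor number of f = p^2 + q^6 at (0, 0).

Type A5, Milnor number mu = 5.

The Hessian of f at 0 has rank 1. Corank 1: A-series; mu = 5 gives A_5.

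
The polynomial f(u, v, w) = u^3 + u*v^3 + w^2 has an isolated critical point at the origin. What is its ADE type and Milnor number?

The Hessian of f at 0 is [[0, 0, 0], [0, 0, 0], [0, 0, 2]] with rank 1, so corank 2. A Groebner basis of the Jacobian ideal J(f) in C{u,v,w} is {u^3, u*v^2, 3*u^2 + v^3, w}; counting standard monomials gives mu = 7. Corank 2; j^3 = u^3 is a perfect cube, so E-series; the 4-jet and mu = 7 give E_7.

Type E_7, Milnor number mu = 7.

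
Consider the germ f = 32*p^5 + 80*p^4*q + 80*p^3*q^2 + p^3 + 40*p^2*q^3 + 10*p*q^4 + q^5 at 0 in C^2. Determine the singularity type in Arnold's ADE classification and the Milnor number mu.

Type E8, Milnor number mu = 8.

The Hessian of f at 0 has rank 0. Corank 2; j^3 = p^3 is a perfect cube, so E-series; the 5-jet and mu = 8 give E_8.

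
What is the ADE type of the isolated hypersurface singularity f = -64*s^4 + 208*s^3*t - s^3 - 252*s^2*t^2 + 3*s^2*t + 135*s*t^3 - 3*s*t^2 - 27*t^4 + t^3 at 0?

E_7

The Hessian of f at 0 has rank 0. Corank 2; j^3 = -(s - t)^3 is a perfect cube, so E-series; the 4-jet and mu = 7 give E_7.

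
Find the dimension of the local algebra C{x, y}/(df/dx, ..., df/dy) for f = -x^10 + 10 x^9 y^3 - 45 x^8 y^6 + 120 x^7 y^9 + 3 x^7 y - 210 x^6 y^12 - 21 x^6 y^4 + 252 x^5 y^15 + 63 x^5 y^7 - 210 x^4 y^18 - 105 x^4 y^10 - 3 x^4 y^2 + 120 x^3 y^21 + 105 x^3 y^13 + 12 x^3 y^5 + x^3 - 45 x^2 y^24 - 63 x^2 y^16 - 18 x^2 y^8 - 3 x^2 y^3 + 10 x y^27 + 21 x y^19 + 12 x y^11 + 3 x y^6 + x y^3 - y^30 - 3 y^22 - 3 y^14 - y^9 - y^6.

7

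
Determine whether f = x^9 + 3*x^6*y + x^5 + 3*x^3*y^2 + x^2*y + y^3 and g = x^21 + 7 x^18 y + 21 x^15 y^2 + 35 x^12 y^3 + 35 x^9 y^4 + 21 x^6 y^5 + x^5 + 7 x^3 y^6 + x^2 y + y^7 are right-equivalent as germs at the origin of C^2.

No.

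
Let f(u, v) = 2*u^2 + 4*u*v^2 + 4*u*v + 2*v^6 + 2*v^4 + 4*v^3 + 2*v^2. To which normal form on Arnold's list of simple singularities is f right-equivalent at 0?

A5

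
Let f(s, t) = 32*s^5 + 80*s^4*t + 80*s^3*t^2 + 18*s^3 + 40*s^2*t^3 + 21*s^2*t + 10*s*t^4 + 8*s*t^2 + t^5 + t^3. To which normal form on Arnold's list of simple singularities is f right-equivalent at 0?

D_6

The Hessian of f at 0 has rank 0. Corank 2; j^3 = (2*s + t)*(3*s + t)^2 has shape L^2 M (L != M), so D-series; mu = 6 gives D_6.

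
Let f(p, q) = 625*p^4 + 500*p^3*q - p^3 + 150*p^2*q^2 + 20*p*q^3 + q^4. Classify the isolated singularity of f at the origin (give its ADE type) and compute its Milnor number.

Type E_6, Milnor number mu = 6.

The Hessian of f at 0 has rank 0. Corank 2; j^3 = -p^3 is a perfect cube, so E-series; the 4-jet and mu = 6 give E_6.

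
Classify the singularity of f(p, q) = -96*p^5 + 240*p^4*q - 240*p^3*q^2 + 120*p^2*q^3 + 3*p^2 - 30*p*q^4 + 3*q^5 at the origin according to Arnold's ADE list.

A4

The Hessian of f at 0 is [[6, 0], [0, 0]] with rank 1, so corank 1. A Groebner basis of the Jacobian ideal J(f) in C{p,q} is {q^4, p}; counting standard monomials gives mu = 4. Corank 1: A-series; mu = 4 gives A_4.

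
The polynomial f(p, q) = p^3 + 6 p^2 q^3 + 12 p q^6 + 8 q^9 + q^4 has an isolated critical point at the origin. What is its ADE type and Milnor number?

Type E_{6}, Milnor number mu = 6.

The Hessian of f at 0 has rank 0. Corank 2; j^3 = p^3 is a perfect cube, so E-series; the 4-jet and mu = 6 give E_6.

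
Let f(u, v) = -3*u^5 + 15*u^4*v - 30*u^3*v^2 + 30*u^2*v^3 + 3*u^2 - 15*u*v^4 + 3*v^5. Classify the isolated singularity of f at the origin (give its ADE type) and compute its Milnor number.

Type A_{4}, Milnor number mu = 4.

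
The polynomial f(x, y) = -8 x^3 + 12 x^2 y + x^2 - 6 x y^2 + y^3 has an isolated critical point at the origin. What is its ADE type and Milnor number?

The Hessian of f at 0 has rank 1. Corank 1: A-series; mu = 2 gives A_2.

Type A_{2}, Milnor number mu = 2.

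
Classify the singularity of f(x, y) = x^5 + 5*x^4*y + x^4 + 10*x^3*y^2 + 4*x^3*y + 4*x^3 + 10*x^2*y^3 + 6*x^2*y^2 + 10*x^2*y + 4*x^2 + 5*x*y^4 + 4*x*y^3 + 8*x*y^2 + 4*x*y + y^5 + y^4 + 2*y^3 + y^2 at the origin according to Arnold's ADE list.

A4

The Hessian of f at 0 is [[8, 4], [4, 2]] with rank 1, so corank 1. A Groebner basis of the Jacobian ideal J(f) in C{x,y} is {-16*x + y^3 - 2*y^2 - 8*y, x^2 - 2*x - y^2/2 - y, x*y + 2*x + 3*y^2/4 + y}; counting standard monomials gives mu = 4. Corank 1: A-series; mu = 4 gives A_4.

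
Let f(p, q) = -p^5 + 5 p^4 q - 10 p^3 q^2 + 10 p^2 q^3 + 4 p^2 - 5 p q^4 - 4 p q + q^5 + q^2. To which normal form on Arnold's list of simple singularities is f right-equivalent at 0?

A_4

The Hessian of f at 0 is [[8, -4], [-4, 2]] with rank 1, so corank 1. A Groebner basis of the Jacobian ideal J(f) in C{p,q} is {q^4, p - q/2}; counting standard monomials gives mu = 4. Corank 1: A-series; mu = 4 gives A_4.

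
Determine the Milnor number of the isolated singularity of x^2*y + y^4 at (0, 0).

5

The Hessian of f at 0 is [[0, 0], [0, 0]] with rank 0, so corank 2. A Groebner basis of the Jacobian ideal J(f) in C{x,y} is {x^3, x^2/4 + y^3, x*y}; counting standard monomials gives mu = 5. Corank 2; j^3 = x^2*y has shape L^2 M (L != M), so D-series; mu = 5 gives D_5.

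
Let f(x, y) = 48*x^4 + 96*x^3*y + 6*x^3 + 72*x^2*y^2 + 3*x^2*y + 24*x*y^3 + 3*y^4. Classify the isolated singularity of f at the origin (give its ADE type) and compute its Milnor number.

The Hessian of f at 0 is [[0, 0], [0, 0]] with rank 0, so corank 2. A Groebner basis of the Jacobian ideal J(f) in C{x,y} is {x*y^2, -x*y/8 + y^3, x^2 + x*y/2}; counting standard monomials gives mu = 5. Corank 2; j^3 = 3*x^2*(2*x + y) has shape L^2 M (L != M), so D-series; mu = 5 gives D_5.

Type D_5, Milnor number mu = 5.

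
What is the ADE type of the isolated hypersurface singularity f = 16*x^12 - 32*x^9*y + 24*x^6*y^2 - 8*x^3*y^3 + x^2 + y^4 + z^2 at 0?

A3

The Hessian of f at 0 has rank 2. Corank 1: A-series; mu = 3 gives A_3.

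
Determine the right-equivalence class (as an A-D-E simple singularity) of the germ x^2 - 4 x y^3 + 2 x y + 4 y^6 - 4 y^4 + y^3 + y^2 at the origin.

A2

The Hessian of f at 0 is [[2, 2], [2, 2]] with rank 1, so corank 1. A Groebner basis of the Jacobian ideal J(f) in C{x,y} is {y^2, x + y}; counting standard monomials gives mu = 2. Corank 1: A-series; mu = 2 gives A_2.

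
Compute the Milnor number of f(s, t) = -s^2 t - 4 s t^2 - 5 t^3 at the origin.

The Hessian of f at 0 has rank 0. Corank 2; j^3 = -t*(s^2 + 4*s*t + 5*t^2) splits into three distinct lines over C (the quadratic factor has nonzero discriminant), so D_4.

4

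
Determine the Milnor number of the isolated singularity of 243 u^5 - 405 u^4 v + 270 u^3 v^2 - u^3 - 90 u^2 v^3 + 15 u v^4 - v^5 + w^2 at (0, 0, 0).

8

The Hessian of f at 0 has rank 1. Corank 2; j^3 = -u^3 is a perfect cube, so E-series; the 5-jet and mu = 8 give E_8.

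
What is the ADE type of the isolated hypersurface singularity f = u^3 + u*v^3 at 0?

The Hessian of f at 0 has rank 0. Corank 2; j^3 = u^3 is a perfect cube, so E-series; the 4-jet and mu = 7 give E_7.

E7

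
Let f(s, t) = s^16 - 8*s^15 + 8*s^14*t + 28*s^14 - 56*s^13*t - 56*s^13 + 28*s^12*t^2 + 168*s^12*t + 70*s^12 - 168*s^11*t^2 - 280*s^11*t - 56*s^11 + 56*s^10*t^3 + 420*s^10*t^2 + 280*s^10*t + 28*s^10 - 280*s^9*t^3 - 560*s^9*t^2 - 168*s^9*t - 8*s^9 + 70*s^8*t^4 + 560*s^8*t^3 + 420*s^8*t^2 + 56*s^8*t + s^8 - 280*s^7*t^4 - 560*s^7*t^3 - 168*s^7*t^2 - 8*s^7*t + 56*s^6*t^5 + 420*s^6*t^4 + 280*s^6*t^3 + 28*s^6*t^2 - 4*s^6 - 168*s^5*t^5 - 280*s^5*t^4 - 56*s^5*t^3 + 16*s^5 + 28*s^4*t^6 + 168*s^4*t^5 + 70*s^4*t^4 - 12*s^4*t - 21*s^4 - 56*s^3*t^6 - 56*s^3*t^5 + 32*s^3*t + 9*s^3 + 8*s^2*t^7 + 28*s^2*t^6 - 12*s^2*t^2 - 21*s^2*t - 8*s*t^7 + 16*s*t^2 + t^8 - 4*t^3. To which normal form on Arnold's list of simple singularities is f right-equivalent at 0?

D9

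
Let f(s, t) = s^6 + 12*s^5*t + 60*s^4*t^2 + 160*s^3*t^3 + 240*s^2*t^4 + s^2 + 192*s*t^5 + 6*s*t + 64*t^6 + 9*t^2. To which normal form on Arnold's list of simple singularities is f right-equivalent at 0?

A_5

The Hessian of f at 0 is [[2, 6], [6, 18]] with rank 1, so corank 1. A Groebner basis of the Jacobian ideal J(f) in C{s,t} is {t^5, s + 3*t}; counting standard monomials gives mu = 5. Corank 1: A-series; mu = 5 gives A_5.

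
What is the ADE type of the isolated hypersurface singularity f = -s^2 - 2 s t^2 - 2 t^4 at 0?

A3

The Hessian of f at 0 has rank 1. Corank 1: A-series; mu = 3 gives A_3.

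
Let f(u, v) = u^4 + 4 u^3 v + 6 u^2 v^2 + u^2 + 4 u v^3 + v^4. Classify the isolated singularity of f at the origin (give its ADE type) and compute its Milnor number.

The Hessian of f at 0 is [[2, 0], [0, 0]] with rank 1, so corank 1. A Groebner basis of the Jacobian ideal J(f) in C{u,v} is {v^3, u}; counting standard monomials gives mu = 3. Corank 1: A-series; mu = 3 gives A_3.

Type A_3, Milnor number mu = 3.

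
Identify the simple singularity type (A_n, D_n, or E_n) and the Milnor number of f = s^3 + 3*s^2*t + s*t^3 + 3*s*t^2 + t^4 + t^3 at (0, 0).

Type E7, Milnor number mu = 7.

The Hessian of f at 0 has rank 0. Corank 2; j^3 = (s + t)^3 is a perfect cube, so E-series; the 4-jet and mu = 7 give E_7.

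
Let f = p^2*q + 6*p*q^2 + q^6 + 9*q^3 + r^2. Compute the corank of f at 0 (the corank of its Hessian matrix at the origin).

2

Hessian at 0 has rank 1.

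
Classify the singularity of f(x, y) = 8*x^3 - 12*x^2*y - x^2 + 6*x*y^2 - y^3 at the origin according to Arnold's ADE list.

The Hessian of f at 0 has rank 1. Corank 1: A-series; mu = 2 gives A_2.

A_{2}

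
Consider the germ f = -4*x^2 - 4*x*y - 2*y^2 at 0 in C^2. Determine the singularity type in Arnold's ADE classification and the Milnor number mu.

Type A_1, Milnor number mu = 1.

The Hessian of f at 0 has rank 2. Corank 0: nondegenerate Morse point, so A_1.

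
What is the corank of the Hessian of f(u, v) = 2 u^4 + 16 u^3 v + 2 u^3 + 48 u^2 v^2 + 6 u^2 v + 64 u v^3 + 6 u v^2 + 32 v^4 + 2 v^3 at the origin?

2

The Hessian at 0 is [[0, 0], [0, 0]] of rank 0; hence corank 2.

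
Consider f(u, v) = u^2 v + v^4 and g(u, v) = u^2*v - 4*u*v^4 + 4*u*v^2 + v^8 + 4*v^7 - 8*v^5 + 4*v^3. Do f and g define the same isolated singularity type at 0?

The Hessian of f at 0 is [[0, 0], [0, 0]] with rank 0, so corank 2. A Groebner basis of the Jacobian ideal J(f) in C{u,v} is {u^3, u^2/4 + v^3, u*v}; counting standard monomials gives mu = 5. Corank 2; j^3 = u^2*v has shape L^2 M (L != M), so D-series; mu = 5 gives D_5. The Hessian of g at 0 is [[0, 0], [0, 0]] with rank 0, so corank 2. A Groebner basis of the Jacobian ideal J(g) in C{u,v} is {u^2*v^2 + 4*u^2*v + 2*u^2 + 16*u*v^2 + 6*u*v + 16*v^3 + 4*v^2, -u^2*v - u^2/2 + u*v^3 - 4*u*v^2 - u*v - 4*v^3, -u*v/2 + v^4 - v^2, u^3 + 6*u^2*v + 12*u*v^2 + 8*v^3}; counting standard monomials gives mu = 9. Corank 2; j^3 = v*(u + 2*v)^2 has shape L^2 M (L != M), so D-series; mu = 9 gives D_9. f is D_5 but g is D_9, hence not right-equivalent.

No.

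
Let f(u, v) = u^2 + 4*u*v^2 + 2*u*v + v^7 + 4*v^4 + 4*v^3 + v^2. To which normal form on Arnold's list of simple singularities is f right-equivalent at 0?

A6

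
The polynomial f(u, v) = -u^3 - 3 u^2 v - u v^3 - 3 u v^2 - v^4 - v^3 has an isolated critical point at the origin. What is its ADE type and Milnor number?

Type E7, Milnor number mu = 7.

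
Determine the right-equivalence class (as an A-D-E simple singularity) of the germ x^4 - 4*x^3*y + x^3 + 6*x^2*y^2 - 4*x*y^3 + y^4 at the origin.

E_6

The Hessian of f at 0 is [[0, 0], [0, 0]] with rank 0, so corank 2. A Groebner basis of the Jacobian ideal J(f) in C{x,y} is {y^4, x*y^2 - y^3/3, x^2}; counting standard monomials gives mu = 6. Corank 2; j^3 = x^3 is a perfect cube, so E-series; the 4-jet and mu = 6 give E_6.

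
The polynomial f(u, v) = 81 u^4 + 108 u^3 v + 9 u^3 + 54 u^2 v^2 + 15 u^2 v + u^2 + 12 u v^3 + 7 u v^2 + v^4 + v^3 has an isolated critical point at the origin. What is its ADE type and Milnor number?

Type A_{2}, Milnor number mu = 2.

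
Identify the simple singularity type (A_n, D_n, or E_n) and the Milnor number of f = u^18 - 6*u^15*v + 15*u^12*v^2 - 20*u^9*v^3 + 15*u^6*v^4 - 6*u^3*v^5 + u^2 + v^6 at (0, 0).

Type A_{5}, Milnor number mu = 5.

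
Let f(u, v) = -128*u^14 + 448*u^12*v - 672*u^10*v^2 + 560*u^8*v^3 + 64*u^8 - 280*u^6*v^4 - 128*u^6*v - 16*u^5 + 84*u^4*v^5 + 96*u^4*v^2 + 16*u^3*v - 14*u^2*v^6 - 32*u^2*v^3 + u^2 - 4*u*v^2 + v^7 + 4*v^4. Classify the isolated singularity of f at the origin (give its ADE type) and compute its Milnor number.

The Hessian of f at 0 has rank 1. Corank 1: A-series; mu = 6 gives A_6.

Type A6, Milnor number mu = 6.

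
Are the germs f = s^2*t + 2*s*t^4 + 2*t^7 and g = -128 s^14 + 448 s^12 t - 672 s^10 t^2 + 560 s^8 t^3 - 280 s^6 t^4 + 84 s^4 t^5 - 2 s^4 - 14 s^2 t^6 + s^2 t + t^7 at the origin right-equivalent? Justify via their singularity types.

Yes.

The Hessian of f at 0 has rank 0. Corank 2; j^3 = s^2*t has shape L^2 M (L != M), so D-series; mu = 8 gives D_8. The Hessian of g at 0 has rank 0. Corank 2; j^3 = s^2*t has shape L^2 M (L != M), so D-series; mu = 8 gives D_8. Both have type D_8, hence right-equivalent.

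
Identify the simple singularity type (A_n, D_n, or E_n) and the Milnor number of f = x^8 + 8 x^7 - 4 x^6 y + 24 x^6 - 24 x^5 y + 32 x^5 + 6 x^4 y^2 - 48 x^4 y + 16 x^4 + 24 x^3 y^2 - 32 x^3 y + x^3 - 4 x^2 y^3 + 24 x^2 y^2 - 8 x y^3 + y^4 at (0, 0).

Type E_{6}, Milnor number mu = 6.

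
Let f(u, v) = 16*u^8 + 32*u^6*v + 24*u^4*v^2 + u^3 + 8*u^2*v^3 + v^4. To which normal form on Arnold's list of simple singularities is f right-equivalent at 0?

E6

The Hessian of f at 0 has rank 0. Corank 2; j^3 = u^3 is a perfect cube, so E-series; the 4-jet and mu = 6 give E_6.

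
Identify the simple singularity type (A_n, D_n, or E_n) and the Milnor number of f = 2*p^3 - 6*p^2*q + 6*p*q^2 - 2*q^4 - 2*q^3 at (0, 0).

Type E6, Milnor number mu = 6.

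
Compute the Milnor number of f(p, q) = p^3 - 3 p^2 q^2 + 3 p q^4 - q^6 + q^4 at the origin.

6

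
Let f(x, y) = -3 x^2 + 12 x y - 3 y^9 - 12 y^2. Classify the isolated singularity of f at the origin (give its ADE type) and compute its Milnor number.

Type A_8, Milnor number mu = 8.

The Hessian of f at 0 is [[-6, 12], [12, -24]] with rank 1, so corank 1. A Groebner basis of the Jacobian ideal J(f) in C{x,y} is {y^8, x - 2*y}; counting standard monomials gives mu = 8. Corank 1: A-series; mu = 8 gives A_8.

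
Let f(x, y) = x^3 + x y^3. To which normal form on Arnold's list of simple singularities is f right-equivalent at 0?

E7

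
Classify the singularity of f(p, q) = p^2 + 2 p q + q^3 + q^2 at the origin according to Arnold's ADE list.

A2

The Hessian of f at 0 has rank 1. Corank 1: A-series; mu = 2 gives A_2.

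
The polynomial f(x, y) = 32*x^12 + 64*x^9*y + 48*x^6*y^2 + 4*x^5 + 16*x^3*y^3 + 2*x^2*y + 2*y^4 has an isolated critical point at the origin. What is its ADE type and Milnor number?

Type D5, Milnor number mu = 5.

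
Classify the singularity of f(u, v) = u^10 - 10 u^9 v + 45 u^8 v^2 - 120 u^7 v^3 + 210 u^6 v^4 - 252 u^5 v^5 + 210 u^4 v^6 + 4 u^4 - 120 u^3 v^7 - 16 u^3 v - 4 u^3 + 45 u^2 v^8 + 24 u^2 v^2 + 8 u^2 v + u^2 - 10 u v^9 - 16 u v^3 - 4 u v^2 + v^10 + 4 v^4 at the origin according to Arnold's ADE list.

A_9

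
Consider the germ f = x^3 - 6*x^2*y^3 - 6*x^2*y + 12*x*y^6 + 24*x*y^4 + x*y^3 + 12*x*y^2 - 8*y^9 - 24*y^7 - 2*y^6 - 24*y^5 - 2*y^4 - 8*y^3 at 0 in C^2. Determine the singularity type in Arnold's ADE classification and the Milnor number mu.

Type E7, Milnor number mu = 7.

The Hessian of f at 0 has rank 0. Corank 2; j^3 = (x - 2*y)^3 is a perfect cube, so E-series; the 4-jet and mu = 7 give E_7.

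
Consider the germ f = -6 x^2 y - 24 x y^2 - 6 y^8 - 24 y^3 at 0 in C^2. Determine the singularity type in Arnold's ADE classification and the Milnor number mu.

Type D_{9}, Milnor number mu = 9.

The Hessian of f at 0 is [[0, 0], [0, 0]] with rank 0, so corank 2. A Groebner basis of the Jacobian ideal J(f) in C{x,y} is {x^2/8 + y^7 - y^2/2, x^3 + 8*y^3, x*y + 2*y^2}; counting standard monomials gives mu = 9. Corank 2; j^3 = -6*y*(x + 2*y)^2 has shape L^2 M (L != M), so D-series; mu = 9 gives D_9.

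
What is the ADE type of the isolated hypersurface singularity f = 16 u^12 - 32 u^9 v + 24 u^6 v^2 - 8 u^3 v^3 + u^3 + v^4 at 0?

E_{6}

The Hessian of f at 0 has rank 0. Corank 2; j^3 = u^3 is a perfect cube, so E-series; the 4-jet and mu = 6 give E_6.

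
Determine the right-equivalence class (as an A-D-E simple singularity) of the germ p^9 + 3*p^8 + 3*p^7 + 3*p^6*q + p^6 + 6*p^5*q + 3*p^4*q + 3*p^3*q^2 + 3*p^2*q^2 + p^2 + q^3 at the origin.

A_2

The Hessian of f at 0 is [[2, 0], [0, 0]] with rank 1, so corank 1. A Groebner basis of the Jacobian ideal J(f) in C{p,q} is {q^2, p}; counting standard monomials gives mu = 2. Corank 1: A-series; mu = 2 gives A_2.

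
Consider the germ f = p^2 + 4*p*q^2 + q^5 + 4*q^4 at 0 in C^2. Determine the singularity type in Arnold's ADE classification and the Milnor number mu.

Type A_{4}, Milnor number mu = 4.

The Hessian of f at 0 has rank 1. Corank 1: A-series; mu = 4 gives A_4.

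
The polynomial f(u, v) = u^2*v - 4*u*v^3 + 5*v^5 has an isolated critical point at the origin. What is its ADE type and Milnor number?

Type D6, Milnor number mu = 6.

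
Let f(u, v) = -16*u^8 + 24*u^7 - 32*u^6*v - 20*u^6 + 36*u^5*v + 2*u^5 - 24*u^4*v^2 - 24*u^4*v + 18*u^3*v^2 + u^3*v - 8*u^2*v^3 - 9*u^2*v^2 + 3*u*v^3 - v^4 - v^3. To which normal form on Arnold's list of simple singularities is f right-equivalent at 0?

E_{7}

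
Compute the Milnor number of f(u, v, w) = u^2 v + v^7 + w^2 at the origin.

8

The Hessian of f at 0 is [[0, 0, 0], [0, 0, 0], [0, 0, 2]] with rank 1, so corank 2. A Groebner basis of the Jacobian ideal J(f) in C{u,v,w} is {u^2/7 + v^6, u^3, u*v, w}; counting standard monomials gives mu = 8. Corank 2; j^3 = u^2*v has shape L^2 M (L != M), so D-series; mu = 8 gives D_8.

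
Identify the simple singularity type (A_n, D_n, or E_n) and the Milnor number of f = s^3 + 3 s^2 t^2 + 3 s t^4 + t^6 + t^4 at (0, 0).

Type E6, Milnor number mu = 6.

The Hessian of f at 0 has rank 0. Corank 2; j^3 = s^3 is a perfect cube, so E-series; the 4-jet and mu = 6 give E_6.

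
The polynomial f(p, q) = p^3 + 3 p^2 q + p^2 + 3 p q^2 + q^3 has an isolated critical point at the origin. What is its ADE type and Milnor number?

Type A_2, Milnor number mu = 2.

The Hessian of f at 0 has rank 1. Corank 1: A-series; mu = 2 gives A_2.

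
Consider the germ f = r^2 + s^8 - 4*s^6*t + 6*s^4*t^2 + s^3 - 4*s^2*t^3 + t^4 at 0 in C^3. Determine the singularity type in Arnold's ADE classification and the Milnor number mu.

Type E_6, Milnor number mu = 6.

The Hessian of f at 0 has rank 1. Corank 2; j^3 = s^3 is a perfect cube, so E-series; the 4-jet and mu = 6 give E_6.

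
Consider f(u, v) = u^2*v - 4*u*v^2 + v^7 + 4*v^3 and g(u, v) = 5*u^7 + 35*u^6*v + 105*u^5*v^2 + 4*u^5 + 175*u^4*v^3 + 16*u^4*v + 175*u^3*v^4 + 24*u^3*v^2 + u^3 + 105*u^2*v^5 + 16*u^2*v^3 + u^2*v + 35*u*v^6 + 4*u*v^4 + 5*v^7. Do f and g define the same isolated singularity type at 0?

Yes.

The Hessian of f at 0 is [[0, 0], [0, 0]] with rank 0, so corank 2. A Groebner basis of the Jacobian ideal J(f) in C{u,v} is {u^2/7 + v^6 - 4*v^2/7, u^3 - 8*v^3, u*v - 2*v^2}; counting standard monomials gives mu = 8. Corank 2; j^3 = v*(u - 2*v)^2 has shape L^2 M (L != M), so D-series; mu = 8 gives D_8. The Hessian of g at 0 is [[0, 0], [0, 0]] with rank 0, so corank 2. A Groebner basis of the Jacobian ideal J(g) in C{u,v} is {-2*u^2/3 + u*v^3, 19*u^2/6 + u*v/2 + v^4, u^3, u^2*v}; counting standard monomials gives mu = 8. Corank 2; j^3 = u^2*(u + v) has shape L^2 M (L != M), so D-series; mu = 8 gives D_8. Both have type D_8, hence right-equivalent.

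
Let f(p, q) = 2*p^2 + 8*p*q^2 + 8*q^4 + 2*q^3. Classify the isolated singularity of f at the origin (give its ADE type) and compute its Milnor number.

Type A_{2}, Milnor number mu = 2.

The Hessian of f at 0 has rank 1. Corank 1: A-series; mu = 2 gives A_2.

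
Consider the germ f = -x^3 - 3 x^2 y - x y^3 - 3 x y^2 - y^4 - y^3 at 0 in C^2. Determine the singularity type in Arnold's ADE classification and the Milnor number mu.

Type E_7, Milnor number mu = 7.

The Hessian of f at 0 has rank 0. Corank 2; j^3 = -(x + y)^3 is a perfect cube, so E-series; the 4-jet and mu = 7 give E_7.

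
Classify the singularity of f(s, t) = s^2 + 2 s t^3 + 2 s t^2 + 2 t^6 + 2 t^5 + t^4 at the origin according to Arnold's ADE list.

A5

The Hessian of f at 0 has rank 1. Corank 1: A-series; mu = 5 gives A_5.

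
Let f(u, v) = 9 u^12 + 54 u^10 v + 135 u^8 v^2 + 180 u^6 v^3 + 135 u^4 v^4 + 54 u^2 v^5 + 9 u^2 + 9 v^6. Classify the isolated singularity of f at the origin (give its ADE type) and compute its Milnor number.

Type A5, Milnor number mu = 5.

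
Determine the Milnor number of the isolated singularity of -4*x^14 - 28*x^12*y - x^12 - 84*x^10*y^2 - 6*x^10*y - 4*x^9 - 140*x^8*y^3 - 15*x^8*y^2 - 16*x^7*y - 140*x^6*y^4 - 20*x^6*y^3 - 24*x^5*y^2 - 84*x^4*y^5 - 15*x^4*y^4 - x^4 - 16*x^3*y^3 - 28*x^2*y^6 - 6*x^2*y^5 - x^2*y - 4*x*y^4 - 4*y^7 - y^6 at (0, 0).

7

The Hessian of f at 0 has rank 0. Corank 2; j^3 = -x^2*y has shape L^2 M (L != M), so D-series; mu = 7 gives D_7.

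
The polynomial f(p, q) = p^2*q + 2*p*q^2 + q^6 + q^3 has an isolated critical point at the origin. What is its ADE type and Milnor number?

The Hessian of f at 0 is [[0, 0], [0, 0]] with rank 0, so corank 2. A Groebner basis of the Jacobian ideal J(f) in C{p,q} is {p^2/6 + q^5 - q^2/6, p^3 + q^3, p*q + q^2}; counting standard monomials gives mu = 7. Corank 2; j^3 = q*(p + q)^2 has shape L^2 M (L != M), so D-series; mu = 7 gives D_7.

Type D_{7}, Milnor number mu = 7.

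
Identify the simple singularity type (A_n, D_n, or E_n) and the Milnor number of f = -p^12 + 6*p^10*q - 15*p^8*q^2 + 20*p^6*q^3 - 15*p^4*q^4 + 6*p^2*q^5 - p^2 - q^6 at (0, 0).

The Hessian of f at 0 is [[-2, 0], [0, 0]] with rank 1, so corank 1. A Groebner basis of the Jacobian ideal J(f) in C{p,q} is {q^5, p}; counting standard monomials gives mu = 5. Corank 1: A-series; mu = 5 gives A_5.

Type A_{5}, Milnor number mu = 5.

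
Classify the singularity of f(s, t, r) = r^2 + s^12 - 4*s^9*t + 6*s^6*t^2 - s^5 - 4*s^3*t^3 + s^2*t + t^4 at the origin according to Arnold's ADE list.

The Hessian of f at 0 is [[0, 0, 0], [0, 0, 0], [0, 0, 2]] with rank 1, so corank 2. A Groebner basis of the Jacobian ideal J(f) in C{s,t,r} is {s^3, s^2/4 + t^3, s*t, r}; counting standard monomials gives mu = 5. Corank 2; j^3 = s^2*t has shape L^2 M (L != M), so D-series; mu = 5 gives D_5.

D_{5}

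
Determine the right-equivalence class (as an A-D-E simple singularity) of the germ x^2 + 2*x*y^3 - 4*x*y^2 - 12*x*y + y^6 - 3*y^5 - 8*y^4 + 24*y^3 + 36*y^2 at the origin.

A_{4}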